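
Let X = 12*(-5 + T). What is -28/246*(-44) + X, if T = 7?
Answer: 3568/123 ≈ 29.008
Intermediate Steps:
X = 24 (X = 12*(-5 + 7) = 12*2 = 24)
-28/246*(-44) + X = -28/246*(-44) + 24 = -28*1/246*(-44) + 24 = -14/123*(-44) + 24 = 616/123 + 24 = 3568/123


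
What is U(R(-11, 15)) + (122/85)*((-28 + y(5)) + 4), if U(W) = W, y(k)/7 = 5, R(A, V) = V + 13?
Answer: 3722/85 ≈ 43.788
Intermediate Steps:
R(A, V) = 13 + V
y(k) = 35 (y(k) = 7*5 = 35)
U(R(-11, 15)) + (122/85)*((-28 + y(5)) + 4) = (13 + 15) + (122/85)*((-28 + 35) + 4) = 28 + (122*(1/85))*(7 + 4) = 28 + (122/85)*11 = 28 + 1342/85 = 3722/85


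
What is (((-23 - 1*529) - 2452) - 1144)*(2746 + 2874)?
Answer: -23311760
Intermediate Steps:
(((-23 - 1*529) - 2452) - 1144)*(2746 + 2874) = (((-23 - 529) - 2452) - 1144)*5620 = ((-552 - 2452) - 1144)*5620 = (-3004 - 1144)*5620 = -4148*5620 = -23311760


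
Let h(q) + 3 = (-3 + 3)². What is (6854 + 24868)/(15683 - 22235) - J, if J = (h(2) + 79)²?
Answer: -6312679/1092 ≈ -5780.8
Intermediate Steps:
h(q) = -3 (h(q) = -3 + (-3 + 3)² = -3 + 0² = -3 + 0 = -3)
J = 5776 (J = (-3 + 79)² = 76² = 5776)
(6854 + 24868)/(15683 - 22235) - J = (6854 + 24868)/(15683 - 22235) - 1*5776 = 31722/(-6552) - 5776 = 31722*(-1/6552) - 5776 = -5287/1092 - 5776 = -6312679/1092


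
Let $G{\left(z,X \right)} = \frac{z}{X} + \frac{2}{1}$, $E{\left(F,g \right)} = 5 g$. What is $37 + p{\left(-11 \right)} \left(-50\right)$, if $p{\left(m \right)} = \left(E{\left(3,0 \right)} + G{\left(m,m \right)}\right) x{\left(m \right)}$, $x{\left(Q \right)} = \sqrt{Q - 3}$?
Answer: $37 - 150 i \sqrt{14} \approx 37.0 - 561.25 i$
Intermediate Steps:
$x{\left(Q \right)} = \sqrt{-3 + Q}$
$G{\left(z,X \right)} = 2 + \frac{z}{X}$ ($G{\left(z,X \right)} = \frac{z}{X} + 2 \cdot 1 = \frac{z}{X} + 2 = 2 + \frac{z}{X}$)
$p{\left(m \right)} = 3 \sqrt{-3 + m}$ ($p{\left(m \right)} = \left(5 \cdot 0 + \left(2 + \frac{m}{m}\right)\right) \sqrt{-3 + m} = \left(0 + \left(2 + 1\right)\right) \sqrt{-3 + m} = \left(0 + 3\right) \sqrt{-3 + m} = 3 \sqrt{-3 + m}$)
$37 + p{\left(-11 \right)} \left(-50\right) = 37 + 3 \sqrt{-3 - 11} \left(-50\right) = 37 + 3 \sqrt{-14} \left(-50\right) = 37 + 3 i \sqrt{14} \left(-50\right) = 37 - 150 i \sqrt{14}$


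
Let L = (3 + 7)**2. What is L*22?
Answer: 2200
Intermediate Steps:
L = 100 (L = 10**2 = 100)
L*22 = 100*22 = 2200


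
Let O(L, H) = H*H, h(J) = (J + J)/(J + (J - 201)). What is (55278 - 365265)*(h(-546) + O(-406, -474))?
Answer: -30017814335640/431 ≈ -6.9647e+10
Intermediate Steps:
h(J) = 2*J/(-201 + 2*J) (h(J) = (2*J)/(J + (-201 + J)) = (2*J)/(-201 + 2*J) = 2*J/(-201 + 2*J))
O(L, H) = H²
(55278 - 365265)*(h(-546) + O(-406, -474)) = (55278 - 365265)*(2*(-546)/(-201 + 2*(-546)) + (-474)²) = -309987*(2*(-546)/(-201 - 1092) + 224676) = -309987*(2*(-546)/(-1293) + 224676) = -309987*(2*(-546)*(-1/1293) + 224676) = -309987*(364/431 + 224676) = -309987*96835720/431 = -30017814335640/431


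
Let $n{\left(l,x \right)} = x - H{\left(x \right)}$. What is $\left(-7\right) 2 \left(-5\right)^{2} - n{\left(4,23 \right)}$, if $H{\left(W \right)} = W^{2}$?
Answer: $156$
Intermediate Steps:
$n{\left(l,x \right)} = x - x^{2}$
$\left(-7\right) 2 \left(-5\right)^{2} - n{\left(4,23 \right)} = \left(-7\right) 2 \left(-5\right)^{2} - 23 \left(1 - 23\right) = \left(-14\right) 25 - 23 \left(1 - 23\right) = -350 - 23 \left(-22\right) = -350 - -506 = -350 + 506 = 156$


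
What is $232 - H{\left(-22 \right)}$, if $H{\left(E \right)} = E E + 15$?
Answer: $-267$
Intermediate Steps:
$H{\left(E \right)} = 15 + E^{2}$ ($H{\left(E \right)} = E^{2} + 15 = 15 + E^{2}$)
$232 - H{\left(-22 \right)} = 232 - \left(15 + \left(-22\right)^{2}\right) = 232 - \left(15 + 484\right) = 232 - 499 = -267$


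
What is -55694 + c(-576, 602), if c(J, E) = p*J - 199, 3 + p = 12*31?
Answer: -268437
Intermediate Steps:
p = 369 (p = -3 + 12*31 = -3 + 372 = 369)
c(J, E) = -199 + 369*J (c(J, E) = 369*J - 199 = -199 + 369*J)
-55694 + c(-576, 602) = -55694 + (-199 + 369*(-576)) = -55694 + (-199 - 212544) = -55694 - 212743 = -268437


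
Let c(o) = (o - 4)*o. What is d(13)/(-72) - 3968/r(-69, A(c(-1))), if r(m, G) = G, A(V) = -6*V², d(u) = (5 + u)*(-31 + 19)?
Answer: 2209/75 ≈ 29.453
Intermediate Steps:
d(u) = -60 - 12*u (d(u) = (5 + u)*(-12) = -60 - 12*u)
c(o) = o*(-4 + o) (c(o) = (-4 + o)*o = o*(-4 + o))
d(13)/(-72) - 3968/r(-69, A(c(-1))) = (-60 - 12*13)/(-72) - 3968*(-1/(6*(-4 - 1)²)) = (-60 - 156)*(-1/72) - 3968/((-6*(-1*(-5))²)) = -216*(-1/72) - 3968/((-6*5²)) = 3 - 3968/((-6*25)) = 3 - 3968/(-150) = 3 - 3968*(-1/150) = 3 + 1984/75 = 2209/75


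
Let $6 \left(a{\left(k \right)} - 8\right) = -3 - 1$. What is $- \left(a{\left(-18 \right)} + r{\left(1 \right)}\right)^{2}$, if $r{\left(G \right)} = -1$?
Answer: $- \frac{361}{9} \approx -40.111$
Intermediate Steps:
$a{\left(k \right)} = \frac{22}{3}$ ($a{\left(k \right)} = 8 + \frac{-3 - 1}{6} = 8 + \frac{1}{6} \left(-4\right) = 8 - \frac{2}{3} = \frac{22}{3}$)
$- \left(a{\left(-18 \right)} + r{\left(1 \right)}\right)^{2} = - \left(\frac{22}{3} - 1\right)^{2} = - \left(\frac{19}{3}\right)^{2} = \left(-1\right) \frac{361}{9} = - \frac{361}{9}$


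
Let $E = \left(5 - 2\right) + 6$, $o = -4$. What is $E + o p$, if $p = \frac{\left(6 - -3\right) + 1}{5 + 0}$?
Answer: $1$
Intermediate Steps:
$p = 2$ ($p = \frac{\left(6 + 3\right) + 1}{5} = \left(9 + 1\right) \frac{1}{5} = 10 \cdot \frac{1}{5} = 2$)
$E = 9$ ($E = 3 + 6 = 9$)
$E + o p = 9 - 8 = 1$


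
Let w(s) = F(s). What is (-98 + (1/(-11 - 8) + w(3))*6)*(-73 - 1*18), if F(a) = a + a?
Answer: 107744/19 ≈ 5670.7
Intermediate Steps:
F(a) = 2*a
w(s) = 2*s
(-98 + (1/(-11 - 8) + w(3))*6)*(-73 - 1*18) = (-98 + (1/(-11 - 8) + 2*3)*6)*(-73 - 1*18) = (-98 + (1/(-19) + 6)*6)*(-73 - 18) = (-98 + (-1/19 + 6)*6)*(-91) = (-98 + (113/19)*6)*(-91) = (-98 + 678/19)*(-91) = -1184/19*(-91) = 107744/19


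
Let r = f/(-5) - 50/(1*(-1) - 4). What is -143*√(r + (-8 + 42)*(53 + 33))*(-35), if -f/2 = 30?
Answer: 5005*√2946 ≈ 2.7166e+5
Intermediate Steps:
f = -60 (f = -2*30 = -60)
r = 22 (r = -60/(-5) - 50/(1*(-1) - 4) = -60*(-⅕) - 50/(-1 - 4) = 12 - 50/(-5) = 12 - 50*(-⅕) = 12 + 10 = 22)
-143*√(r + (-8 + 42)*(53 + 33))*(-35) = -143*√(22 + (-8 + 42)*(53 + 33))*(-35) = -143*√(22 + 34*86)*(-35) = -143*√(22 + 2924)*(-35) = -143*√2946*(-35) = 5005*√2946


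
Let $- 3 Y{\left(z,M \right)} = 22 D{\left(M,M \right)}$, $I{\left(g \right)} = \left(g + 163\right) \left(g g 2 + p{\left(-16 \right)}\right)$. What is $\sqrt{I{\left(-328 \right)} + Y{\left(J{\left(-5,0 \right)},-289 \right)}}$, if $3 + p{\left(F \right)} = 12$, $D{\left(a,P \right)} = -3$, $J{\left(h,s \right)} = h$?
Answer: $11 i \sqrt{293423} \approx 5958.5 i$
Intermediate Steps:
$p{\left(F \right)} = 9$ ($p{\left(F \right)} = -3 + 12 = 9$)
$I{\left(g \right)} = \left(9 + 2 g^{2}\right) \left(163 + g\right)$ ($I{\left(g \right)} = \left(g + 163\right) \left(g g 2 + 9\right) = \left(163 + g\right) \left(g^{2} \cdot 2 + 9\right) = \left(163 + g\right) \left(2 g^{2} + 9\right) = \left(163 + g\right) \left(9 + 2 g^{2}\right) = \left(9 + 2 g^{2}\right) \left(163 + g\right)$)
$Y{\left(z,M \right)} = 22$ ($Y{\left(z,M \right)} = - \frac{22 \left(-3\right)}{3} = \left(- \frac{1}{3}\right) \left(-66\right) = 22$)
$\sqrt{I{\left(-328 \right)} + Y{\left(J{\left(-5,0 \right)},-289 \right)}} = \sqrt{\left(1467 + 2 \left(-328\right)^{3} + 9 \left(-328\right) + 326 \left(-328\right)^{2}\right) + 22} = \sqrt{\left(1467 + 2 \left(-35287552\right) - 2952 + 326 \cdot 107584\right) + 22} = \sqrt{\left(1467 - 70575104 - 2952 + 35072384\right) + 22} = \sqrt{-35504205 + 22} = \sqrt{-35504183} = 11 i \sqrt{293423}$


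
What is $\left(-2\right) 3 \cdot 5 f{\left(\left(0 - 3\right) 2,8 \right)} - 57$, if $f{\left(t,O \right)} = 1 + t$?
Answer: $93$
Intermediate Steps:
$\left(-2\right) 3 \cdot 5 f{\left(\left(0 - 3\right) 2,8 \right)} - 57 = \left(-2\right) 3 \cdot 5 \left(1 + \left(0 - 3\right) 2\right) - 57 = \left(-6\right) 5 \left(1 + \left(0 - 3\right) 2\right) - 57 = - 30 \left(1 + \left(0 - 3\right) 2\right) - 57 = - 30 \left(1 - 6\right) - 57 = \left(-30\right) \left(-5\right) - 57 = 150 - 57 = 93$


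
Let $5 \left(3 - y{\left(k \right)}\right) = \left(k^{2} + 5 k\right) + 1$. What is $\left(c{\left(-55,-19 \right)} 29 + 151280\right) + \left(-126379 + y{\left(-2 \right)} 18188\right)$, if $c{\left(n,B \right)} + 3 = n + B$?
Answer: $95420$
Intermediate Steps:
$c{\left(n,B \right)} = -3 + B + n$ ($c{\left(n,B \right)} = -3 + \left(n + B\right) = -3 + \left(B + n\right) = -3 + B + n$)
$y{\left(k \right)} = \frac{14}{5} - k - \frac{k^{2}}{5}$ ($y{\left(k \right)} = 3 - \frac{\left(k^{2} + 5 k\right) + 1}{5} = 3 - \frac{1 + k^{2} + 5 k}{5} = 3 - \left(\frac{1}{5} + k + \frac{k^{2}}{5}\right) = \frac{14}{5} - k - \frac{k^{2}}{5}$)
$\left(c{\left(-55,-19 \right)} 29 + 151280\right) + \left(-126379 + y{\left(-2 \right)} 18188\right) = \left(\left(-3 - 19 - 55\right) 29 + 151280\right) - \left(126379 - \left(\frac{14}{5} - -2 - \frac{\left(-2\right)^{2}}{5}\right) 18188\right) = \left(\left(-77\right) 29 + 151280\right) - \left(126379 - \left(\frac{14}{5} + 2 - \frac{4}{5}\right) 18188\right) = \left(-2233 + 151280\right) - \left(126379 - \left(\frac{14}{5} + 2 - \frac{4}{5}\right) 18188\right) = 149047 + \left(-126379 + 4 \cdot 18188\right) = 149047 + \left(-126379 + 72752\right) = 149047 - 53627 = 95420$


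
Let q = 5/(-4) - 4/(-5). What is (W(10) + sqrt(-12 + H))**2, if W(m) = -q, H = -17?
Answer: -11519/400 + 9*I*sqrt(29)/10 ≈ -28.797 + 4.8466*I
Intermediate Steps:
q = -9/20 (q = 5*(-1/4) - 4*(-1/5) = -5/4 + 4/5 = -9/20 ≈ -0.45000)
W(m) = 9/20 (W(m) = -1*(-9/20) = 9/20)
(W(10) + sqrt(-12 + H))**2 = (9/20 + sqrt(-12 - 17))**2 = (9/20 + sqrt(-29))**2 = (9/20 + I*sqrt(29))**2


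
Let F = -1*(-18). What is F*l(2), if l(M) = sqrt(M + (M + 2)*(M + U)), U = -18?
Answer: 18*I*sqrt(62) ≈ 141.73*I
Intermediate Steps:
F = 18
l(M) = sqrt(M + (-18 + M)*(2 + M)) (l(M) = sqrt(M + (M + 2)*(M - 18)) = sqrt(M + (2 + M)*(-18 + M)) = sqrt(M + (-18 + M)*(2 + M)))
F*l(2) = 18*sqrt(-36 + 2**2 - 15*2) = 18*sqrt(-36 + 4 - 30) = 18*sqrt(-62) = 18*(I*sqrt(62)) = 18*I*sqrt(62)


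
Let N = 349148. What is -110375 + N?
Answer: 238773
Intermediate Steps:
-110375 + N = -110375 + 349148 = 238773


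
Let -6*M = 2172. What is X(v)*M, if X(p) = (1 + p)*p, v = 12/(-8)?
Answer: -543/2 ≈ -271.50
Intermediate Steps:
M = -362 (M = -⅙*2172 = -362)
v = -3/2 (v = 12*(-⅛) = -3/2 ≈ -1.5000)
X(p) = p*(1 + p)
X(v)*M = -3*(1 - 3/2)/2*(-362) = -3/2*(-½)*(-362) = (¾)*(-362) = -543/2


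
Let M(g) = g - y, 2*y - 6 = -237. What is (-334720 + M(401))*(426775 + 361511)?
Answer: -263447940201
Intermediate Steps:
y = -231/2 (y = 3 + (1/2)*(-237) = 3 - 237/2 = -231/2 ≈ -115.50)
M(g) = 231/2 + g (M(g) = g - 1*(-231/2) = g + 231/2 = 231/2 + g)
(-334720 + M(401))*(426775 + 361511) = (-334720 + (231/2 + 401))*(426775 + 361511) = (-334720 + 1033/2)*788286 = -668407/2*788286 = -263447940201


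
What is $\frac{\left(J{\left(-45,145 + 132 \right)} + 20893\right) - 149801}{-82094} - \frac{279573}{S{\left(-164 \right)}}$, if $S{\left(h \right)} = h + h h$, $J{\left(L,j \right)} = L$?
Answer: $- \frac{9752047133}{1097268404} \approx -8.8876$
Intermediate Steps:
$S{\left(h \right)} = h + h^{2}$
$\frac{\left(J{\left(-45,145 + 132 \right)} + 20893\right) - 149801}{-82094} - \frac{279573}{S{\left(-164 \right)}} = \frac{\left(-45 + 20893\right) - 149801}{-82094} - \frac{279573}{\left(-164\right) \left(1 - 164\right)} = \left(20848 - 149801\right) \left(- \frac{1}{82094}\right) - \frac{279573}{\left(-164\right) \left(-163\right)} = \left(-128953\right) \left(- \frac{1}{82094}\right) - \frac{279573}{26732} = \frac{128953}{82094} - \frac{279573}{26732} = - \frac{9752047133}{1097268404}$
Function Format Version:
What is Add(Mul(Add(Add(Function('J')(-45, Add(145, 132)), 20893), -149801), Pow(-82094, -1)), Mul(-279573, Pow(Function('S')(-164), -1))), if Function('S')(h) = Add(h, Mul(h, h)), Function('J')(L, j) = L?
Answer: Rational(-9752047133, 1097268404) ≈ -8.8876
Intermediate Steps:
Function('S')(h) = Add(h, Pow(h, 2))
Add(Mul(Add(Add(Function('J')(-45, Add(145, 132)), 20893), -149801), Pow(-82094, -1)), Mul(-279573, Pow(Function('S')(-164), -1))) = Add(Mul(Add(Add(-45, 20893), -149801), Pow(-82094, -1)), Mul(-279573, Pow(Mul(-164, Add(1, -164)), -1))) = Add(Mul(Add(20848, -149801), Rational(-1, 82094)), Mul(-279573, Pow(Mul(-164, -163), -1))) = Add(Mul(-128953, Rational(-1, 82094)), Mul(-279573, Pow(26732, -1))) = Add(Rational(128953, 82094), Mul(-279573, Rational(1, 26732))) = Add(Rational(128953, 82094), Rational(-279573, 26732)) = Rational(-9752047133, 1097268404)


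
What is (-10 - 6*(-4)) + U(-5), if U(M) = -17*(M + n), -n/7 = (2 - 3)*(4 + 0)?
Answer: -377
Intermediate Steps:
n = 28 (n = -7*(2 - 3)*(4 + 0) = -(-7)*4 = -7*(-4) = 28)
U(M) = -476 - 17*M (U(M) = -17*(M + 28) = -17*(28 + M) = -476 - 17*M)
(-10 - 6*(-4)) + U(-5) = (-10 - 6*(-4)) + (-476 - 17*(-5)) = (-10 + 24) + (-476 + 85) = 14 - 391 = -377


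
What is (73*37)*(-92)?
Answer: -248492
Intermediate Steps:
(73*37)*(-92) = 2701*(-92) = -248492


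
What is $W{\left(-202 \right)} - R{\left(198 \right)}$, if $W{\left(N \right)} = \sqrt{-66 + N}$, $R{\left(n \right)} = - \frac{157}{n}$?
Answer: $\frac{157}{198} + 2 i \sqrt{67} \approx 0.79293 + 16.371 i$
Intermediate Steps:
$W{\left(-202 \right)} - R{\left(198 \right)} = \sqrt{-66 - 202} - - \frac{157}{198} = \sqrt{-268} - \left(-157\right) \frac{1}{198} = 2 i \sqrt{67} - - \frac{157}{198} = 2 i \sqrt{67} + \frac{157}{198} = \frac{157}{198} + 2 i \sqrt{67}$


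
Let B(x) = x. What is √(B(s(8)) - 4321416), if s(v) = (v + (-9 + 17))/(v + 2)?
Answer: 4*I*√6752210/5 ≈ 2078.8*I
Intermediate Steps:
s(v) = (8 + v)/(2 + v) (s(v) = (v + 8)/(2 + v) = (8 + v)/(2 + v))
√(B(s(8)) - 4321416) = √((8 + 8)/(2 + 8) - 4321416) = √(16/10 - 4321416) = √((⅒)*16 - 4321416) = √(8/5 - 4321416) = √(-21607072/5) = 4*I*√6752210/5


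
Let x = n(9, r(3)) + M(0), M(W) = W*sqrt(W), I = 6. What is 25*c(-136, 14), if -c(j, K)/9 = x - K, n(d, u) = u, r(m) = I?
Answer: 1800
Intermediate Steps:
r(m) = 6
M(W) = W**(3/2)
x = 6 (x = 6 + 0**(3/2) = 6 + 0 = 6)
c(j, K) = -54 + 9*K (c(j, K) = -9*(6 - K) = -54 + 9*K)
25*c(-136, 14) = 25*(-54 + 9*14) = 25*(-54 + 126) = 25*72 = 1800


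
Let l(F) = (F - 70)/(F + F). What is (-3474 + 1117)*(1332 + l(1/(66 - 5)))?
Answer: 3782985/2 ≈ 1.8915e+6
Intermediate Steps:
l(F) = (-70 + F)/(2*F) (l(F) = (-70 + F)/((2*F)) = (-70 + F)*(1/(2*F)) = (-70 + F)/(2*F))
(-3474 + 1117)*(1332 + l(1/(66 - 5))) = (-3474 + 1117)*(1332 + (-70 + 1/(66 - 5))/(2*(1/(66 - 5)))) = -2357*(1332 + (-70 + 1/61)/(2*(1/61))) = -2357*(1332 + (½)*61*(-4269/61)) = -2357*(1332 - 4269/2) = -2357*(-1605/2) = 3782985/2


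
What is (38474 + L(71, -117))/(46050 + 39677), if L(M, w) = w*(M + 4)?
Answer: 29699/85727 ≈ 0.34644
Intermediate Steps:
L(M, w) = w*(4 + M)
(38474 + L(71, -117))/(46050 + 39677) = (38474 - 117*(4 + 71))/(46050 + 39677) = (38474 - 117*75)/85727 = (38474 - 8775)*(1/85727) = 29699*(1/85727) = 29699/85727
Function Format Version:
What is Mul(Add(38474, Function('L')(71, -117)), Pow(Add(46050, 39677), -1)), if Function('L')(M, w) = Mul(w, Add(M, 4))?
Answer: Rational(29699, 85727) ≈ 0.34644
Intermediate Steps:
Function('L')(M, w) = Mul(w, Add(4, M))
Mul(Add(38474, Function('L')(71, -117)), Pow(Add(46050, 39677), -1)) = Mul(Add(38474, Mul(-117, Add(4, 71))), Pow(Add(46050, 39677), -1)) = Mul(Add(38474, Mul(-117, 75)), Pow(85727, -1)) = Mul(Add(38474, -8775), Rational(1, 85727)) = Mul(29699, Rational(1, 85727)) = Rational(29699, 85727)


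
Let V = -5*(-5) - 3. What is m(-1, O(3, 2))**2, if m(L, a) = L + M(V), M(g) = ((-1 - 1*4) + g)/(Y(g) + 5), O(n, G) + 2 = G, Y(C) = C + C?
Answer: 1024/2401 ≈ 0.42649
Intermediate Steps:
Y(C) = 2*C
O(n, G) = -2 + G
V = 22 (V = 25 - 3 = 22)
M(g) = (-5 + g)/(5 + 2*g) (M(g) = ((-1 - 1*4) + g)/(2*g + 5) = ((-1 - 4) + g)/(5 + 2*g) = (-5 + g)/(5 + 2*g))
m(L, a) = 17/49 + L (m(L, a) = L + (-5 + 22)/(5 + 2*22) = L + 17/(5 + 44) = L + 17/49 = 17/49 + L)
m(-1, O(3, 2))**2 = (17/49 - 1)**2 = (-32/49)**2 = 1024/2401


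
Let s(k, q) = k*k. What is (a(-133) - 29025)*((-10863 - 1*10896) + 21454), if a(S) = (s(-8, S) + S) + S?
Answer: 8914235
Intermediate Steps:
s(k, q) = k²
a(S) = 64 + 2*S (a(S) = ((-8)² + S) + S = (64 + S) + S = 64 + 2*S)
(a(-133) - 29025)*((-10863 - 1*10896) + 21454) = ((64 + 2*(-133)) - 29025)*((-10863 - 1*10896) + 21454) = ((64 - 266) - 29025)*((-10863 - 10896) + 21454) = (-202 - 29025)*(-21759 + 21454) = -29227*(-305) = 8914235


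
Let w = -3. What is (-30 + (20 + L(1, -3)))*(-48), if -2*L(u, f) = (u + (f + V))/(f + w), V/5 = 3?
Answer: 428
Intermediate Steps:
V = 15 (V = 5*3 = 15)
L(u, f) = -(15 + f + u)/(2*(-3 + f)) (L(u, f) = -(u + (f + 15))/(2*(f - 3)) = -(u + (15 + f))/(2*(-3 + f)) = -(15 + f + u)/(2*(-3 + f)))
(-30 + (20 + L(1, -3)))*(-48) = (-30 + (20 + (-15 - 1*(-3) - 1*1)/(2*(-3 - 3))))*(-48) = (-30 + (20 + (½)*(-15 + 3 - 1)/(-6)))*(-48) = (-30 + (20 + (½)*(-⅙)*(-13)))*(-48) = (-30 + (20 + 13/12))*(-48) = (-30 + 253/12)*(-48) = -107/12*(-48) = 428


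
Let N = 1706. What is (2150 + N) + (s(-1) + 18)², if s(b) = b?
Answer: 4145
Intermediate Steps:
(2150 + N) + (s(-1) + 18)² = (2150 + 1706) + (-1 + 18)² = 3856 + 17² = 3856 + 289 = 4145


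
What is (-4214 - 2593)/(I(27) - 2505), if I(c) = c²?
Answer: 2269/592 ≈ 3.8328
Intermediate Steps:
(-4214 - 2593)/(I(27) - 2505) = (-4214 - 2593)/(27² - 2505) = -6807/(729 - 2505) = -6807/(-1776) = -6807*(-1/1776) = 2269/592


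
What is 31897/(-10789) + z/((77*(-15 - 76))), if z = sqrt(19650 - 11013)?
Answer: -31897/10789 - sqrt(8637)/7007 ≈ -2.9697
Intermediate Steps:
z = sqrt(8637) ≈ 92.935
31897/(-10789) + z/((77*(-15 - 76))) = 31897/(-10789) + sqrt(8637)/((77*(-15 - 76))) = 31897*(-1/10789) + sqrt(8637)/((77*(-91))) = -31897/10789 + sqrt(8637)/(-7007) = -31897/10789 + sqrt(8637)*(-1/7007) = -31897/10789 - sqrt(8637)/7007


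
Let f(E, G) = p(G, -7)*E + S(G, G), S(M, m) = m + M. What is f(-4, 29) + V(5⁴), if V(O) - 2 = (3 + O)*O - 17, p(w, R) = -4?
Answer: 392559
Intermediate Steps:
S(M, m) = M + m
f(E, G) = -4*E + 2*G (f(E, G) = -4*E + (G + G) = -4*E + 2*G)
V(O) = -15 + O*(3 + O) (V(O) = 2 + ((3 + O)*O - 17) = 2 + (O*(3 + O) - 17) = 2 + (-17 + O*(3 + O)) = -15 + O*(3 + O))
f(-4, 29) + V(5⁴) = (-4*(-4) + 2*29) + (-15 + (5⁴)² + 3*5⁴) = (16 + 58) + (-15 + 625² + 3*625) = 74 + (-15 + 390625 + 1875) = 74 + 392485 = 392559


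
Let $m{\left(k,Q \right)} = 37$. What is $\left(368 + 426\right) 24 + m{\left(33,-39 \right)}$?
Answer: $19093$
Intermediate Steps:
$\left(368 + 426\right) 24 + m{\left(33,-39 \right)} = \left(368 + 426\right) 24 + 37 = 794 \cdot 24 + 37 = 19056 + 37 = 19093$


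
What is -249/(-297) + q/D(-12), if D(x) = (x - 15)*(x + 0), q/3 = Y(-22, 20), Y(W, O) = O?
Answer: 304/297 ≈ 1.0236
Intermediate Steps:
q = 60 (q = 3*20 = 60)
D(x) = x*(-15 + x) (D(x) = (-15 + x)*x = x*(-15 + x))
-249/(-297) + q/D(-12) = -249/(-297) + 60/((-12*(-15 - 12))) = -249*(-1/297) + 60/((-12*(-27))) = 83/99 + 60/324 = 83/99 + 60*(1/324) = 83/99 + 5/27 = 304/297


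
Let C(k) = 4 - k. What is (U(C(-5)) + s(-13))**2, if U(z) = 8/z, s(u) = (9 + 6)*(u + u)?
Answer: 12264004/81 ≈ 1.5141e+5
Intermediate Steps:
s(u) = 30*u (s(u) = 15*(2*u) = 30*u)
(U(C(-5)) + s(-13))**2 = (8/(4 - 1*(-5)) + 30*(-13))**2 = (8/(4 + 5) - 390)**2 = (8/9 - 390)**2 = (-3502/9)**2 = 12264004/81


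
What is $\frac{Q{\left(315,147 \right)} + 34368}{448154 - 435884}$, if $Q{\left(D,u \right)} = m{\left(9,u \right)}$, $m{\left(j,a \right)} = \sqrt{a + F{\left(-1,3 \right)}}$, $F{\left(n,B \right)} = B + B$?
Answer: $\frac{5728}{2045} + \frac{\sqrt{17}}{4090} \approx 2.802$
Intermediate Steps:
$F{\left(n,B \right)} = 2 B$
$m{\left(j,a \right)} = \sqrt{6 + a}$ ($m{\left(j,a \right)} = \sqrt{a + 2 \cdot 3} = \sqrt{a + 6} = \sqrt{6 + a}$)
$Q{\left(D,u \right)} = \sqrt{6 + u}$
$\frac{Q{\left(315,147 \right)} + 34368}{448154 - 435884} = \frac{\sqrt{6 + 147} + 34368}{448154 - 435884} = \frac{\sqrt{153} + 34368}{12270} = \left(3 \sqrt{17} + 34368\right) \frac{1}{12270} = \left(34368 + 3 \sqrt{17}\right) \frac{1}{12270} = \frac{5728}{2045} + \frac{\sqrt{17}}{4090}$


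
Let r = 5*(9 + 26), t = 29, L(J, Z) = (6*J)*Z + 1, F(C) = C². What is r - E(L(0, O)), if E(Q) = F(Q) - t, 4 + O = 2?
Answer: 203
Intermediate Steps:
O = -2 (O = -4 + 2 = -2)
L(J, Z) = 1 + 6*J*Z (L(J, Z) = 6*J*Z + 1 = 1 + 6*J*Z)
E(Q) = -29 + Q² (E(Q) = Q² - 1*29 = Q² - 29 = -29 + Q²)
r = 175 (r = 5*35 = 175)
r - E(L(0, O)) = 175 - (-29 + (1 + 6*0*(-2))²) = 175 - (-29 + (1 + 0)²) = 175 - (-29 + 1²) = 175 - (-29 + 1) = 175 - 1*(-28) = 175 + 28 = 203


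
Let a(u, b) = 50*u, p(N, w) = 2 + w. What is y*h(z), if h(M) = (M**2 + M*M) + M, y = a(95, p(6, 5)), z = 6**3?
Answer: 444258000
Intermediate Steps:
z = 216
y = 4750 (y = 50*95 = 4750)
h(M) = M + 2*M**2 (h(M) = (M**2 + M**2) + M = 2*M**2 + M = M + 2*M**2)
y*h(z) = 4750*(216*(1 + 2*216)) = 4750*(216*(1 + 432)) = 4750*(216*433) = 4750*93528 = 444258000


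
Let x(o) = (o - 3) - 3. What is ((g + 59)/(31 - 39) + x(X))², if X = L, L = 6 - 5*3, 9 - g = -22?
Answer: 11025/16 ≈ 689.06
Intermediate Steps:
g = 31 (g = 9 - 1*(-22) = 9 + 22 = 31)
L = -9 (L = 6 - 15 = -9)
X = -9
x(o) = -6 + o (x(o) = (-3 + o) - 3 = -6 + o)
((g + 59)/(31 - 39) + x(X))² = ((31 + 59)/(31 - 39) + (-6 - 9))² = (90/(-8) - 15)² = (90*(-⅛) - 15)² = (-45/4 - 15)² = (-105/4)² = 11025/16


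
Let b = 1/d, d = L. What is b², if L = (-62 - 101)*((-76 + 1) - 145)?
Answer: 1/1285939600 ≈ 7.7764e-10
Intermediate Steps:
L = 35860 (L = -163*(-75 - 145) = -163*(-220) = 35860)
d = 35860
b = 1/35860 ≈ 2.7886e-5
b² = (1/35860)² = 1/1285939600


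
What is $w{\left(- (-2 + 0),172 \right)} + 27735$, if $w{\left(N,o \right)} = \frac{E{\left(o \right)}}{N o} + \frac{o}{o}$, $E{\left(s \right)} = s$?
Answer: $\frac{55473}{2} \approx 27737.0$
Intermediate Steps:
$w{\left(N,o \right)} = 1 + \frac{1}{N}$ ($w{\left(N,o \right)} = \frac{o}{N o} + \frac{o}{o} = o \frac{1}{N o} + 1 = \frac{1}{N} + 1 = 1 + \frac{1}{N}$)
$w{\left(- (-2 + 0),172 \right)} + 27735 = \frac{1 - \left(-2 + 0\right)}{\left(-1\right) \left(-2 + 0\right)} + 27735 = \frac{1 - -2}{\left(-1\right) \left(-2\right)} + 27735 = \frac{1 + 2}{2} + 27735 = \frac{1}{2} \cdot 3 + 27735 = \frac{3}{2} + 27735 = \frac{55473}{2}$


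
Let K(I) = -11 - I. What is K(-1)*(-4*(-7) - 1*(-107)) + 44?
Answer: -1306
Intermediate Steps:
K(-1)*(-4*(-7) - 1*(-107)) + 44 = (-11 - 1*(-1))*(-4*(-7) - 1*(-107)) + 44 = (-11 + 1)*(28 + 107) + 44 = -10*135 + 44 = -1350 + 44 = -1306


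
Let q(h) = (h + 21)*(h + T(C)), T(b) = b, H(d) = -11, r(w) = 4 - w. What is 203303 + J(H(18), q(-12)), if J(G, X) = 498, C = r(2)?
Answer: 203801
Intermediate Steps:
C = 2 (C = 4 - 1*2 = 4 - 2 = 2)
q(h) = (2 + h)*(21 + h) (q(h) = (h + 21)*(h + 2) = (21 + h)*(2 + h) = (2 + h)*(21 + h))
203303 + J(H(18), q(-12)) = 203303 + 498 = 203801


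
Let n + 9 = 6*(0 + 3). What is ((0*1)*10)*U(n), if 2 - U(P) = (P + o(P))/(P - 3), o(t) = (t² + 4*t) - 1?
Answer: 0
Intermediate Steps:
o(t) = -1 + t² + 4*t
n = 9 (n = -9 + 6*(0 + 3) = -9 + 6*3 = -9 + 18 = 9)
U(P) = 2 - (-1 + P² + 5*P)/(-3 + P) (U(P) = 2 - (P + (-1 + P² + 4*P))/(P - 3) = 2 - (-1 + P² + 5*P)/(-3 + P))
((0*1)*10)*U(n) = ((0*1)*10)*((-5 - 1*9² - 3*9)/(-3 + 9)) = (0*10)*((-5 - 1*81 - 27)/6) = 0*((-5 - 81 - 27)/6) = 0*((⅙)*(-113)) = 0*(-113/6) = 0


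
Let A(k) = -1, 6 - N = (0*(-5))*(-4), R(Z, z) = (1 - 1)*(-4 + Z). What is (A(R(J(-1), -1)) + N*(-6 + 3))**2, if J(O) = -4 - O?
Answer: 361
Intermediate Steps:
R(Z, z) = 0 (R(Z, z) = 0*(-4 + Z) = 0)
N = 6 (N = 6 - 0*(-5)*(-4) = 6 - 0*(-4) = 6 - 1*0 = 6 + 0 = 6)
(A(R(J(-1), -1)) + N*(-6 + 3))**2 = (-1 + 6*(-6 + 3))**2 = (-1 + 6*(-3))**2 = (-1 - 18)**2 = (-19)**2 = 361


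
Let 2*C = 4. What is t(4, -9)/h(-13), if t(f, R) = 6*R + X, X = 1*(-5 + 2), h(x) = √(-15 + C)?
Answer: 57*I*√13/13 ≈ 15.809*I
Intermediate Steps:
C = 2 (C = (½)*4 = 2)
h(x) = I*√13 (h(x) = √(-15 + 2) = √(-13) = I*√13)
X = -3 (X = 1*(-3) = -3)
t(f, R) = -3 + 6*R (t(f, R) = 6*R - 3 = -3 + 6*R)
t(4, -9)/h(-13) = (-3 + 6*(-9))/((I*√13)) = (-3 - 54)*(-I*√13/13) = -(-57)*I*√13/13 = 57*I*√13/13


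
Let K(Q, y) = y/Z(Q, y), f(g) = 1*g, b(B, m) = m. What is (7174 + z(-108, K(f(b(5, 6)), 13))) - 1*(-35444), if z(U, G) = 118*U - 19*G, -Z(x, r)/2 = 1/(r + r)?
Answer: 33085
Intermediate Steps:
f(g) = g
Z(x, r) = -1/r (Z(x, r) = -2/(r + r) = -2*1/(2*r) = -1/r)
K(Q, y) = -y**2 (K(Q, y) = y/((-1/y)) = y*(-y) = -y**2)
z(U, G) = -19*G + 118*U
(7174 + z(-108, K(f(b(5, 6)), 13))) - 1*(-35444) = (7174 + (-(-19)*13**2 + 118*(-108))) - 1*(-35444) = (7174 + (-(-19)*169 - 12744)) + 35444 = (7174 + (-19*(-169) - 12744)) + 35444 = (7174 + (3211 - 12744)) + 35444 = (7174 - 9533) + 35444 = -2359 + 35444 = 33085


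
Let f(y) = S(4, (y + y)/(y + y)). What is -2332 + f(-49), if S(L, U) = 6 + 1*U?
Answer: -2325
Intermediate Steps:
S(L, U) = 6 + U
f(y) = 7 (f(y) = 6 + (y + y)/(y + y) = 6 + (2*y)/((2*y)) = 6 + (2*y)*(1/(2*y)) = 6 + 1 = 7)
-2332 + f(-49) = -2332 + 7 = -2325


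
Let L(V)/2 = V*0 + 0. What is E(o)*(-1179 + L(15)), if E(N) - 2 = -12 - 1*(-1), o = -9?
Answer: 10611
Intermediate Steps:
E(N) = -9 (E(N) = 2 + (-12 - 1*(-1)) = 2 + (-12 + 1) = 2 - 11 = -9)
L(V) = 0 (L(V) = 2*(V*0 + 0) = 2*(0 + 0) = 2*0 = 0)
E(o)*(-1179 + L(15)) = -9*(-1179 + 0) = -9*(-1179) = 10611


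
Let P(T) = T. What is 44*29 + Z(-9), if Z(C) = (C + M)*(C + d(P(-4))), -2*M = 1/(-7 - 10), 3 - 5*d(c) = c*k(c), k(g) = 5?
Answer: 22363/17 ≈ 1315.5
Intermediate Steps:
d(c) = 3/5 - c (d(c) = 3/5 - c*5/5 = 3/5 - c)
M = 1/34 (M = -1/(2*(-7 - 10)) = -1/2/(-17) = -1/2*(-1/17) = 1/34 ≈ 0.029412)
Z(C) = (1/34 + C)*(23/5 + C) (Z(C) = (C + 1/34)*(C + (3/5 - 1*(-4))) = (1/34 + C)*(C + (3/5 + 4)) = (1/34 + C)*(C + 23/5) = (1/34 + C)*(23/5 + C))
44*29 + Z(-9) = 44*29 + (23/170 + (-9)**2 + (787/170)*(-9)) = 1276 + (23/170 + 81 - 7083/170) = 1276 + 671/17 = 22363/17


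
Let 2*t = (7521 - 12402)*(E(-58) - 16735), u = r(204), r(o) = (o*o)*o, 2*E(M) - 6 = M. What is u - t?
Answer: -64831113/2 ≈ -3.2416e+7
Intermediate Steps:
E(M) = 3 + M/2
r(o) = o³ (r(o) = o²*o = o³)
u = 8489664 (u = 204³ = 8489664)
t = 81810441/2 (t = ((7521 - 12402)*((3 + (½)*(-58)) - 16735))/2 = (-4881*((3 - 29) - 16735))/2 = (-4881*(-26 - 16735))/2 = (-4881*(-16761))/2 = (½)*81810441 = 81810441/2 ≈ 4.0905e+7)
u - t = 8489664 - 1*81810441/2 = 8489664 - 81810441/2 = -64831113/2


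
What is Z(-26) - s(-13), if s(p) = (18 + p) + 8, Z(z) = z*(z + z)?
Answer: 1339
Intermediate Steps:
Z(z) = 2*z² (Z(z) = z*(2*z) = 2*z²)
s(p) = 26 + p
Z(-26) - s(-13) = 2*(-26)² - (26 - 13) = 2*676 - 1*13 = 1352 - 13 = 1339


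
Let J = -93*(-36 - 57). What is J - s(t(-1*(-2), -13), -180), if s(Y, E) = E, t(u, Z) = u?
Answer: 8829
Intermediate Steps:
J = 8649 (J = -93*(-93) = 8649)
J - s(t(-1*(-2), -13), -180) = 8649 - 1*(-180) = 8649 + 180 = 8829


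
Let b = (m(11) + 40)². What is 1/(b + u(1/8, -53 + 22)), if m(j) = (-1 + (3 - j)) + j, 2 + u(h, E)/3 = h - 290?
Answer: 8/7107 ≈ 0.0011257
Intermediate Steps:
u(h, E) = -876 + 3*h (u(h, E) = -6 + 3*(h - 290) = -6 + 3*(-290 + h) = -6 + (-870 + 3*h) = -876 + 3*h)
m(j) = 2 (m(j) = (2 - j) + j = 2)
b = 1764 (b = (2 + 40)² = 42² = 1764)
1/(b + u(1/8, -53 + 22)) = 1/(1764 + (-876 + 3/8)) = 1/(1764 - 7005/8) = 1/(7107/8) = 8/7107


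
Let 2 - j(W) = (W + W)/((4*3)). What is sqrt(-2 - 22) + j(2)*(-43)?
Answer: -215/3 + 2*I*sqrt(6) ≈ -71.667 + 4.899*I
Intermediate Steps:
j(W) = 2 - W/6 (j(W) = 2 - (W + W)/(4*3) = 2 - 2*W/12 = 2 - W/6)
sqrt(-2 - 22) + j(2)*(-43) = sqrt(-2 - 22) + (2 - 1/6*2)*(-43) = sqrt(-24) + (2 - 1/3)*(-43) = 2*I*sqrt(6) + (5/3)*(-43) = 2*I*sqrt(6) - 215/3 = -215/3 + 2*I*sqrt(6)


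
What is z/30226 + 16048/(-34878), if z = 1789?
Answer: -211335053/527111214 ≈ -0.40093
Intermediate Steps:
z/30226 + 16048/(-34878) = 1789/30226 + 16048/(-34878) = 1789*(1/30226) + 16048*(-1/34878) = 1789/30226 - 8024/17439 = -211335053/527111214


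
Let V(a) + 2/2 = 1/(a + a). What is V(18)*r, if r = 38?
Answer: -665/18 ≈ -36.944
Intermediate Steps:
V(a) = -1 + 1/(2*a) (V(a) = -1 + 1/(a + a) = -1 + 1/(2*a))
V(18)*r = ((½ - 1*18)/18)*38 = ((½ - 18)/18)*38 = ((1/18)*(-35/2))*38 = -35/36*38 = -665/18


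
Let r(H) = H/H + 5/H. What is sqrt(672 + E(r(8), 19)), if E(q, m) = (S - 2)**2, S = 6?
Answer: 4*sqrt(43) ≈ 26.230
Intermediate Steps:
r(H) = 1 + 5/H
E(q, m) = 16 (E(q, m) = (6 - 2)**2 = 4**2 = 16)
sqrt(672 + E(r(8), 19)) = sqrt(672 + 16) = sqrt(688) = 4*sqrt(43)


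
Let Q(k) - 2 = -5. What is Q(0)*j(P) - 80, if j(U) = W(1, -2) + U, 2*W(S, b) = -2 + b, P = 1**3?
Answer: -77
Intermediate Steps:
P = 1
W(S, b) = -1 + b/2 (W(S, b) = (-2 + b)/2 = -1 + b/2)
Q(k) = -3 (Q(k) = 2 - 5 = -3)
j(U) = -2 + U (j(U) = (-1 + (1/2)*(-2)) + U = (-1 - 1) + U = -2 + U)
Q(0)*j(P) - 80 = -3*(-2 + 1) - 80 = -3*(-1) - 80 = 3 - 80 = -77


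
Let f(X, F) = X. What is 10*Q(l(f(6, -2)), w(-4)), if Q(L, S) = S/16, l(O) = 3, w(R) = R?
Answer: -5/2 ≈ -2.5000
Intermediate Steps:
Q(L, S) = S/16 (Q(L, S) = S*(1/16) = S/16)
10*Q(l(f(6, -2)), w(-4)) = 10*((1/16)*(-4)) = 10*(-¼) = -5/2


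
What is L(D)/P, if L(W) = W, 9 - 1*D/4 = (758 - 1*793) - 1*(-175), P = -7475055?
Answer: 524/7475055 ≈ 7.0100e-5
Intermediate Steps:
D = -524 (D = 36 - 4*((758 - 1*793) - 1*(-175)) = 36 - 4*((758 - 793) + 175) = 36 - 4*(-35 + 175) = 36 - 4*140 = 36 - 560 = -524)
L(D)/P = -524/(-7475055) = -524*(-1/7475055) = 524/7475055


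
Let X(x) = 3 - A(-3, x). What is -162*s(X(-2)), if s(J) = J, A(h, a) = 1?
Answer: -324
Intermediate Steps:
X(x) = 2 (X(x) = 3 - 1*1 = 3 - 1 = 2)
-162*s(X(-2)) = -162*2 = -324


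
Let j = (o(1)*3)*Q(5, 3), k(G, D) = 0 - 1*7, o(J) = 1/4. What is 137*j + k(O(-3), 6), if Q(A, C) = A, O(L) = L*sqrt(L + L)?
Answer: 2027/4 ≈ 506.75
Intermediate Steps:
O(L) = sqrt(2)*L**(3/2) (O(L) = L*sqrt(2*L) = L*(sqrt(2)*sqrt(L)) = sqrt(2)*L**(3/2))
o(J) = 1/4
k(G, D) = -7 (k(G, D) = 0 - 7 = -7)
j = 15/4 (j = ((1/4)*3)*5 = (3/4)*5 = 15/4 ≈ 3.7500)
137*j + k(O(-3), 6) = 137*(15/4) - 7 = 2055/4 - 7 = 2027/4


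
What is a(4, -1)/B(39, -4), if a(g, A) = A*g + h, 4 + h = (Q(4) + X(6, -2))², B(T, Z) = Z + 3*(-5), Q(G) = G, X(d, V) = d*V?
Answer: -56/19 ≈ -2.9474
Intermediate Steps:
X(d, V) = V*d
B(T, Z) = -15 + Z (B(T, Z) = Z - 15 = -15 + Z)
h = 60 (h = -4 + (4 - 2*6)² = -4 + (4 - 12)² = -4 + (-8)² = -4 + 64 = 60)
a(g, A) = 60 + A*g (a(g, A) = A*g + 60 = 60 + A*g)
a(4, -1)/B(39, -4) = (60 - 1*4)/(-15 - 4) = (60 - 4)/(-19) = -1/19*56 = -56/19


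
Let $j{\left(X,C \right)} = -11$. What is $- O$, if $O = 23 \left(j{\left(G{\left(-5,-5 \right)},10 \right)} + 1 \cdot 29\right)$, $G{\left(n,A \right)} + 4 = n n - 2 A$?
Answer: $-414$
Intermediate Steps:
$G{\left(n,A \right)} = -4 + n^{2} - 2 A$ ($G{\left(n,A \right)} = -4 - \left(2 A - n n\right) = -4 - \left(- n^{2} + 2 A\right) = -4 + n^{2} - 2 A$)
$O = 414$ ($O = 23 \left(-11 + 1 \cdot 29\right) = 23 \left(-11 + 29\right) = 23 \cdot 18 = 414$)
$- O = \left(-1\right) 414 = -414$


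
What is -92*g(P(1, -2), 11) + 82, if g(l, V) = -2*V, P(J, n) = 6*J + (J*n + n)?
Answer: 2106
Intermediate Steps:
P(J, n) = n + 6*J + J*n (P(J, n) = 6*J + (n + J*n) = n + 6*J + J*n)
-92*g(P(1, -2), 11) + 82 = -(-184)*11 + 82 = -92*(-22) + 82 = 2024 + 82 = 2106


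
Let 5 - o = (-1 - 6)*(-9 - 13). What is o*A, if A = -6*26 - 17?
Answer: 25777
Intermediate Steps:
A = -173 (A = -156 - 17 = -173)
o = -149 (o = 5 - (-1 - 6)*(-9 - 13) = 5 - (-7)*(-22) = 5 - 1*154 = 5 - 154 = -149)
o*A = -149*(-173) = 25777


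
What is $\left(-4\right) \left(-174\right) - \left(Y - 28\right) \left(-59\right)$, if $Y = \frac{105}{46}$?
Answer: $- \frac{37781}{46} \approx -821.33$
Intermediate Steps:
$Y = \frac{105}{46}$ ($Y = 105 \cdot \frac{1}{46} = \frac{105}{46} \approx 2.2826$)
$\left(-4\right) \left(-174\right) - \left(Y - 28\right) \left(-59\right) = \left(-4\right) \left(-174\right) - \left(\frac{105}{46} - 28\right) \left(-59\right) = 696 - \left(- \frac{1183}{46}\right) \left(-59\right) = 696 - \frac{69797}{46} = - \frac{37781}{46}$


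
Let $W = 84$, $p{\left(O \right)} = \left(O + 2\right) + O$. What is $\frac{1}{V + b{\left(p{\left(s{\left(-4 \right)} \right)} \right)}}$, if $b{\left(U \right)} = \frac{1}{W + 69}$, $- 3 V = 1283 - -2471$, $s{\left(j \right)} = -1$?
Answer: $- \frac{153}{191453} \approx -0.00079915$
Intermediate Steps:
$p{\left(O \right)} = 2 + 2 O$ ($p{\left(O \right)} = \left(2 + O\right) + O = 2 + 2 O$)
$V = - \frac{3754}{3}$ ($V = - \frac{1283 - -2471}{3} = - \frac{1283 + 2471}{3} = \left(- \frac{1}{3}\right) 3754 = - \frac{3754}{3} \approx -1251.3$)
$b{\left(U \right)} = \frac{1}{153}$ ($b{\left(U \right)} = \frac{1}{84 + 69} = \frac{1}{153}$)
$\frac{1}{V + b{\left(p{\left(s{\left(-4 \right)} \right)} \right)}} = \frac{1}{- \frac{3754}{3} + \frac{1}{153}} = \frac{1}{- \frac{191453}{153}} = - \frac{153}{191453}$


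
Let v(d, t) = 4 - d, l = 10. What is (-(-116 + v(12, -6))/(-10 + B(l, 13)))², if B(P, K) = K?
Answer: 15376/9 ≈ 1708.4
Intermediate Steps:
(-(-116 + v(12, -6))/(-10 + B(l, 13)))² = (-(-116 + (4 - 1*12))/(-10 + 13))² = (-(-116 + (4 - 12))/3)² = (-(-116 - 8)/3)² = (-(-124)/3)² = (-1*(-124/3))² = (124/3)² = 15376/9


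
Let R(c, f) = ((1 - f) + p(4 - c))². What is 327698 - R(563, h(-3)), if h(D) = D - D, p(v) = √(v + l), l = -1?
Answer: 328257 - 8*I*√35 ≈ 3.2826e+5 - 47.329*I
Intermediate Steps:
p(v) = √(-1 + v) (p(v) = √(v - 1) = √(-1 + v))
h(D) = 0
R(c, f) = (1 + √(3 - c) - f)² (R(c, f) = ((1 - f) + √(-1 + (4 - c)))² = ((1 - f) + √(3 - c))² = (1 + √(3 - c) - f)²)
327698 - R(563, h(-3)) = 327698 - (1 + √(3 - 1*563) - 1*0)² = 327698 - (1 + √(3 - 563) + 0)² = 327698 - (1 + √(-560) + 0)² = 327698 - (1 + 4*I*√35 + 0)² = 327698 - (1 + 4*I*√35)²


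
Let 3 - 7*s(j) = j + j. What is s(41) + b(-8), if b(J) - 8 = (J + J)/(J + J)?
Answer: -16/7 ≈ -2.2857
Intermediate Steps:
b(J) = 9 (b(J) = 8 + (J + J)/(J + J) = 8 + (2*J)/((2*J)) = 8 + (2*J)*(1/(2*J)) = 8 + 1 = 9)
s(j) = 3/7 - 2*j/7 (s(j) = 3/7 - (j + j)/7 = 3/7 - 2*j/7)
s(41) + b(-8) = (3/7 - 2/7*41) + 9 = (3/7 - 82/7) + 9 = -79/7 + 9 = -16/7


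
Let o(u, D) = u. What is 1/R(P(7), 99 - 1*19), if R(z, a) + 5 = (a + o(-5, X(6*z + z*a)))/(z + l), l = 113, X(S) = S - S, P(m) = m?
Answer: -8/35 ≈ -0.22857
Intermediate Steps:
X(S) = 0
R(z, a) = -5 + (-5 + a)/(113 + z) (R(z, a) = -5 + (a - 5)/(z + 113) = -5 + (-5 + a)/(113 + z))
1/R(P(7), 99 - 1*19) = 1/((-570 + (99 - 1*19) - 5*7)/(113 + 7)) = 1/((-570 + (99 - 19) - 35)/120) = 1/((-570 + 80 - 35)/120) = 1/((1/120)*(-525)) = 1/(-35/8) = -8/35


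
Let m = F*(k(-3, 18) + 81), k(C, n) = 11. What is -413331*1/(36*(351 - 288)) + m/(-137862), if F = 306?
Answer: -5103461/27972 ≈ -182.45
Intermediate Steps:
m = 28152 (m = 306*(11 + 81) = 306*92 = 28152)
-413331*1/(36*(351 - 288)) + m/(-137862) = -413331*1/(36*(351 - 288)) + 28152/(-137862) = -413331/(63*36) + 28152*(-1/137862) = -413331/2268 - 68/333 = -413331*1/2268 - 68/333 = -137777/756 - 68/333 = -5103461/27972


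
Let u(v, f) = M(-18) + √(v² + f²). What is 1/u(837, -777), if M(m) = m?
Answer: 1/72443 + √144922/434658 ≈ 0.00088963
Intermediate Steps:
u(v, f) = -18 + √(f² + v²) (u(v, f) = -18 + √(v² + f²) = -18 + √(f² + v²))
1/u(837, -777) = 1/(-18 + √((-777)² + 837²)) = 1/(-18 + √(603729 + 700569)) = 1/(-18 + √1304298) = 1/(-18 + 3*√144922)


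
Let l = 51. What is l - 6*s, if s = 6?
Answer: 15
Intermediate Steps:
l - 6*s = 51 - 6*6 = 51 - 36 = 15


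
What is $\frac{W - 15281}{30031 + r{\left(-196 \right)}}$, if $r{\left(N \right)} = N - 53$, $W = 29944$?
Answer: $\frac{14663}{29782} \approx 0.49234$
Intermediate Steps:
$r{\left(N \right)} = -53 + N$
$\frac{W - 15281}{30031 + r{\left(-196 \right)}} = \frac{29944 - 15281}{30031 - 249} = \frac{14663}{30031 - 249} = \frac{14663}{29782}$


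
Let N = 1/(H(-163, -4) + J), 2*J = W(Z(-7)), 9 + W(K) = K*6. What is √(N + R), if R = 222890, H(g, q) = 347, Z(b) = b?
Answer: 16*√359975191/643 ≈ 472.11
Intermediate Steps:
W(K) = -9 + 6*K (W(K) = -9 + K*6 = -9 + 6*K)
J = -51/2 (J = (-9 + 6*(-7))/2 = (-9 - 42)/2 = (½)*(-51) = -51/2 ≈ -25.500)
N = 2/643 (N = 1/(347 - 51/2) = 1/(643/2) = 2/643 ≈ 0.0031104)
√(N + R) = √(2/643 + 222890) = √(143318272/643) = 16*√359975191/643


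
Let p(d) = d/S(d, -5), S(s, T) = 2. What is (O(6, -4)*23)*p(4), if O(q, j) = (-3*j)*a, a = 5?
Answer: 2760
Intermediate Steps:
O(q, j) = -15*j (O(q, j) = -3*j*5 = -15*j)
p(d) = d/2
(O(6, -4)*23)*p(4) = (-15*(-4)*23)*((½)*4) = (60*23)*2 = 1380*2 = 2760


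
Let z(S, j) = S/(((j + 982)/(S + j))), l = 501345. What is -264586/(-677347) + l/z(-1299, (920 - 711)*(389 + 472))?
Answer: -1363999275565457/3493098799410 ≈ -390.48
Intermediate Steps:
z(S, j) = S*(S + j)/(982 + j) (z(S, j) = S/(((982 + j)/(S + j))) = S*((S + j)/(982 + j)) = S*(S + j)/(982 + j))
-264586/(-677347) + l/z(-1299, (920 - 711)*(389 + 472)) = -264586/(-677347) + 501345/((-1299*(-1299 + (920 - 711)*(389 + 472))/(982 + (920 - 711)*(389 + 472)))) = -264586*(-1/677347) + 501345/((-1299*(-1299 + 209*861)/(982 + 209*861))) = 264586/677347 + 501345/((-1299*(-1299 + 179949)/(982 + 179949))) = 264586/677347 + 501345/((-1299*178650/180931)) = 264586/677347 + 501345/((-1299*1/180931*178650)) = 264586/677347 + 501345/(-232066350/180931) = 264586/677347 + 501345*(-180931/232066350) = 264586/677347 - 2015752271/5157030 = -1363999275565457/3493098799410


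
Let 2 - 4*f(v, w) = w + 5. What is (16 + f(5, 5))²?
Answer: 196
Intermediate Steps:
f(v, w) = -¾ - w/4 (f(v, w) = ½ - (w + 5)/4 = ½ - (5 + w)/4 = ½ + (-5/4 - w/4) = -¾ - w/4)
(16 + f(5, 5))² = (16 + (-¾ - ¼*5))² = (16 + (-¾ - 5/4))² = (16 - 2)² = 14² = 196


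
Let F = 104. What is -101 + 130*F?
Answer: 13419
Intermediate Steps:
-101 + 130*F = -101 + 130*104 = -101 + 13520 = 13419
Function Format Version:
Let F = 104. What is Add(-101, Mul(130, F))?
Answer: 13419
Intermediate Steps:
Add(-101, Mul(130, F)) = Add(-101, Mul(130, 104)) = Add(-101, 13520) = 13419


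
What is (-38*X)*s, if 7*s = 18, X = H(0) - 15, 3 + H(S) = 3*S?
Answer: 12312/7 ≈ 1758.9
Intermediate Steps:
H(S) = -3 + 3*S
X = -18 (X = (-3 + 3*0) - 15 = (-3 + 0) - 15 = -3 - 15 = -18)
s = 18/7 (s = (⅐)*18 = 18/7 ≈ 2.5714)
(-38*X)*s = -38*(-18)*(18/7) = 684*(18/7) = 12312/7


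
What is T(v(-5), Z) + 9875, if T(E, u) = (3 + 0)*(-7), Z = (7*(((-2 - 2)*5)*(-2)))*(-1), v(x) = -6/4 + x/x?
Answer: 9854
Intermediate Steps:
v(x) = -½ (v(x) = -6*¼ + 1 = -3/2 + 1 = -½)
Z = -280 (Z = (7*(-4*5*(-2)))*(-1) = (7*(-20*(-2)))*(-1) = (7*40)*(-1) = 280*(-1) = -280)
T(E, u) = -21 (T(E, u) = 3*(-7) = -21)
T(v(-5), Z) + 9875 = -21 + 9875 = 9854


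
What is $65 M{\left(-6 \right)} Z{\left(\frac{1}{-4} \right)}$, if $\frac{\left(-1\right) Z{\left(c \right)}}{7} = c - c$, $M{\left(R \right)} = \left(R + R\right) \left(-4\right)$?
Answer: $0$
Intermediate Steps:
$M{\left(R \right)} = - 8 R$ ($M{\left(R \right)} = 2 R \left(-4\right) = - 8 R$)
$Z{\left(c \right)} = 0$ ($Z{\left(c \right)} = - 7 \left(c - c\right) = \left(-7\right) 0 = 0$)
$65 M{\left(-6 \right)} Z{\left(\frac{1}{-4} \right)} = 65 \left(\left(-8\right) \left(-6\right)\right) 0 = 65 \cdot 48 \cdot 0 = 3120 \cdot 0 = 0$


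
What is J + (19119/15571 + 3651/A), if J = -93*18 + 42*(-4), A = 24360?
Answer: -232721873653/126436520 ≈ -1840.6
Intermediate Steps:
J = -1842 (J = -1674 - 168 = -1842)
J + (19119/15571 + 3651/A) = -1842 + (19119/15571 + 3651/24360) = -1842 + (19119*(1/15571) + 3651*(1/24360)) = -1842 + (19119/15571 + 1217/8120) = -1842 + 174196187/126436520 = -232721873653/126436520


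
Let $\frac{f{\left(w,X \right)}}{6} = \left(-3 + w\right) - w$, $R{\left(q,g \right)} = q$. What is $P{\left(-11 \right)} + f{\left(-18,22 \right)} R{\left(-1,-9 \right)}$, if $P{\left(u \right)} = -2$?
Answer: $16$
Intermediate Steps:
$f{\left(w,X \right)} = -18$ ($f{\left(w,X \right)} = 6 \left(\left(-3 + w\right) - w\right) = 6 \left(-3\right) = -18$)
$P{\left(-11 \right)} + f{\left(-18,22 \right)} R{\left(-1,-9 \right)} = -2 - -18 = -2 + 18 = 16$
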